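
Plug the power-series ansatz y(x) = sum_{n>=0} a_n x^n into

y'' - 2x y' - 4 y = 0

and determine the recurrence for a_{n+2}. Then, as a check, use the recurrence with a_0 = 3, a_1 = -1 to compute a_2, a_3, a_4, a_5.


Substitute y = sum_n a_n x^n.
y''(x) has coefficient (n+2)(n+1) a_{n+2} at x^n;
-2 x y'(x) has coefficient -2 n a_n at x^n (shift);
-4 y(x) has coefficient -4 a_n at x^n.
Matching x^n: (n+2)(n+1) a_{n+2} + (-2n - 4) a_n = 0.
Thus a_{n+2} = (2n + 4) / ((n+1)(n+2)) * a_n.

Check with a_0 = 3, a_1 = -1 (apply the recurrence for n = 0, 1, 2, 3): a_0 = 3, a_1 = -1, a_2 = 6, a_3 = -1, a_4 = 4, a_5 = -1/2.

a_(n+2) = (2n + 4) / ((n+1)(n+2)) * a_n; check: a_0 = 3, a_1 = -1, a_2 = 6, a_3 = -1, a_4 = 4, a_5 = -1/2


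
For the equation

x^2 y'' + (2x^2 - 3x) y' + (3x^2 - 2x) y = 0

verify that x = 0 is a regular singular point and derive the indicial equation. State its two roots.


Divide by x^2 to reach normal form y'' + P_1(x) y' + P_2(x) y = 0 with P_1(x) = 2 - 3/x and P_2(x) = 3 - 2/x.
x = 0 is a singular point because the y'-coefficient 2 - 3/x has a pole at x = 0 and the y-coefficient 3 - 2/x has a pole at x = 0.
It is a regular singular point because x P_1(x) = p(x) = 2x - 3 and x^2 P_2(x) = q(x) = 3x^2 - 2x are polynomials, hence analytic at x = 0.
p(0) = -3,  q(0) = 0.
Indicial equation: r(r-1) + p(0) r + q(0) = 0, i.e. r^2 + (p(0) - 1) r + q(0) = 0, i.e. r^2 - 4 r = 0.
Discriminant: (-4)^2 - 4(0) = 16, so r = (4 ± 4)/2.
Solving: r_1 = 4, r_2 = 0.

indicial: r^2 - 4 r = 0; roots r_1 = 4, r_2 = 0


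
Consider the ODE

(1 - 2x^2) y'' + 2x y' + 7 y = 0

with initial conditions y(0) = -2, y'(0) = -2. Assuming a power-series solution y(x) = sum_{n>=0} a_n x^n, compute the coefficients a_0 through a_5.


Ansatz: y(x) = sum_{n>=0} a_n x^n, so y'(x) = sum_{n>=1} n a_n x^(n-1) and y''(x) = sum_{n>=2} n(n-1) a_n x^(n-2).
Substitute into P(x) y'' + Q(x) y' + R(x) y = 0 with P(x) = 1 - 2x^2, Q(x) = 2x, R(x) = 7, and match powers of x.
Initial conditions: a_0 = -2, a_1 = -2.
Setting the coefficient of each power of x to zero and solving order by order (substituting the coefficients already found):
  x^0: 2 a_2 + 7 a_0 = 0  ->  2 a_2 = -7 a_0 = 14  ->  a_2 = 7
  x^1: 6 a_3 + 9 a_1 = 0  ->  6 a_3 = -9 a_1 = 18  ->  a_3 = 3
  x^2: 12 a_4 + 7 a_2 = 0  ->  12 a_4 = -7 a_2 = -49  ->  a_4 = -49/12
  x^3: 20 a_5 + a_3 = 0  ->  20 a_5 = -a_3 = -3  ->  a_5 = -3/20
Truncated series: y(x) = -2 - 2 x + 7 x^2 + 3 x^3 - (49/12) x^4 - (3/20) x^5 + O(x^6).

a_0 = -2; a_1 = -2; a_2 = 7; a_3 = 3; a_4 = -49/12; a_5 = -3/20


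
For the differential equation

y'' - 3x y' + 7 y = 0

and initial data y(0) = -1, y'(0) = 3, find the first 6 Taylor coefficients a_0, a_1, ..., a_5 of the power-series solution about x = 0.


Ansatz: y(x) = sum_{n>=0} a_n x^n, so y'(x) = sum_{n>=1} n a_n x^(n-1) and y''(x) = sum_{n>=2} n(n-1) a_n x^(n-2).
Substitute into P(x) y'' + Q(x) y' + R(x) y = 0 with P(x) = 1, Q(x) = -3x, R(x) = 7, and match powers of x.
Initial conditions: a_0 = -1, a_1 = 3.
Setting the coefficient of each power of x to zero and solving order by order (substituting the coefficients already found):
  x^0: 2 a_2 + 7 a_0 = 0  ->  2 a_2 = -7 a_0 = 7  ->  a_2 = 7/2
  x^1: 6 a_3 + 4 a_1 = 0  ->  6 a_3 = -4 a_1 = -12  ->  a_3 = -2
  x^2: 12 a_4 + a_2 = 0  ->  12 a_4 = -a_2 = -7/2  ->  a_4 = -7/24
  x^3: 20 a_5 - 2 a_3 = 0  ->  20 a_5 = 2 a_3 = -4  ->  a_5 = -1/5
Truncated series: y(x) = -1 + 3 x + (7/2) x^2 - 2 x^3 - (7/24) x^4 - (1/5) x^5 + O(x^6).

a_0 = -1; a_1 = 3; a_2 = 7/2; a_3 = -2; a_4 = -7/24; a_5 = -1/5


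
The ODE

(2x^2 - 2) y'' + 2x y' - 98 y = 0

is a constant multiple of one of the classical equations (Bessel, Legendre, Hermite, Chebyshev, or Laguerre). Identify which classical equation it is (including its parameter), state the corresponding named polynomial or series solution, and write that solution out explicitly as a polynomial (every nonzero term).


All three coefficients share the factor -2; dividing through by -2 gives  (1 - x^2) y'' - x y' + 49 y = 0.
This matches the Chebyshev equation (1 - x^2) y'' - x y' + n^2 y = 0 (note the -x y' term, not -2x y') with n^2 = 49, so n = 7; the polynomial solution is T_7(x).
With y = sum_k a_k x^k, matching x^k gives (k+2)(k+1) a_{k+2} = (k^2 - n^2) a_k = (k - 7)(k + 7) a_k. The right side vanishes at k = 7, so the series with the parity of 7 terminates at degree 7.
Standard normalization: leading coefficient of T_n is 2^(n-1), so a_7 = 2^6 = 64. Work downward with a_k = (k+1)(k+2) a_{k+2} / ((k - 7)(k + 7)):
  a_5 = (6)(7)(64) / ((5 - 7)(5 + 7)) = 2688/(-24) = -112
  a_3 = (4)(5)(-112) / ((3 - 7)(3 + 7)) = -2240/(-40) = 56
  a_1 = (2)(3)(56) / ((1 - 7)(1 + 7)) = 336/(-48) = -7
Hence T_7(x) = 64 x^7 - 112 x^5 + 56 x^3 - 7 x.

T_7(x); series = 64 x^7 - 112 x^5 + 56 x^3 - 7 x


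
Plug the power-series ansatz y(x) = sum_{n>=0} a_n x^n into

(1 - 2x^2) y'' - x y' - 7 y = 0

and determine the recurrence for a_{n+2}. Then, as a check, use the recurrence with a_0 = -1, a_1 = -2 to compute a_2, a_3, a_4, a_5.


Substitute y = sum_n a_n x^n.
(1 - 2 x^2) y'' contributes (n+2)(n+1) a_{n+2} - 2 n(n-1) a_n at x^n.
-x y'(x) contributes -n a_n at x^n.
-7 y(x) contributes -7 a_n at x^n.
Matching x^n: (n+2)(n+1) a_{n+2} + (-2 n(n-1) - n - 7) a_n = 0.
Thus a_{n+2} = (2 n(n-1) + n + 7) / ((n+1)(n+2)) * a_n.

Check with a_0 = -1, a_1 = -2 (apply the recurrence for n = 0, 1, 2, 3): a_0 = -1, a_1 = -2, a_2 = -7/2, a_3 = -8/3, a_4 = -91/24, a_5 = -44/15.

a_(n+2) = (2 n(n-1) + n + 7) / ((n+1)(n+2)) * a_n; check: a_0 = -1, a_1 = -2, a_2 = -7/2, a_3 = -8/3, a_4 = -91/24, a_5 = -44/15


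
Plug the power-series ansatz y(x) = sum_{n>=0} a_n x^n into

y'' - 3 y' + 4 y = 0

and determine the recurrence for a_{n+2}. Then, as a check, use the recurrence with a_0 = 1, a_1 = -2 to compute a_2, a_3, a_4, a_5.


Substitute y = sum_n a_n x^n.
y''(x) has coefficient (n+2)(n+1) a_{n+2} at x^n;
-3 y'(x) has coefficient -3 (n+1) a_{n+1} at x^n;
4 y(x) has coefficient 4 a_n at x^n.
Matching x^n: (n+2)(n+1) a_{n+2} - 3 (n+1) a_{n+1} + 4 a_n = 0.
Thus a_{n+2} = [3 (n+1) a_{n+1} - 4 a_n] / ((n+1)(n+2)).

Check with a_0 = 1, a_1 = -2 (apply the recurrence for n = 0, 1, 2, 3): a_0 = 1, a_1 = -2, a_2 = -5, a_3 = -11/3, a_4 = -13/12, a_5 = 1/12.

a_(n+2) = [3 (n+1) a_(n+1) - 4 a_n] / ((n+1)(n+2)); check: a_0 = 1, a_1 = -2, a_2 = -5, a_3 = -11/3, a_4 = -13/12, a_5 = 1/12


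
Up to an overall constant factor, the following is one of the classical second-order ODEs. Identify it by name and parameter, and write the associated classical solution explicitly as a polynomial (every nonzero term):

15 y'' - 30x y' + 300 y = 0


All three coefficients share the factor 15; dividing through by 15 gives  y'' - 2x y' + 20 y = 0.
This matches the Hermite equation y'' - 2x y' + 2n y = 0 with 2n = 20, so n = 10; the polynomial solution is H_10(x).
With y = sum_k a_k x^k, matching x^k gives (k+2)(k+1) a_{k+2} = 2(k - n) a_k = 2(k - 10) a_k. The right side vanishes at k = 10, so the series with the parity of 10 terminates at degree 10.
Standard normalization: leading coefficient of H_n is 2^n, so a_10 = 2^10 = 1024. Work downward with a_k = (k+1)(k+2) a_{k+2} / (2(k - n)):
  a_8 = (9)(10)(1024) / (2(8 - 10)) = 92160/(-4) = -23040
  a_6 = (7)(8)(-23040) / (2(6 - 10)) = -1290240/(-8) = 161280
  a_4 = (5)(6)(161280) / (2(4 - 10)) = 4838400/(-12) = -403200
  a_2 = (3)(4)(-403200) / (2(2 - 10)) = -4838400/(-16) = 302400
  a_0 = (1)(2)(302400) / (2(0 - 10)) = 604800/(-20) = -30240
Hence H_10(x) = 1024 x^10 - 23040 x^8 + 161280 x^6 - 403200 x^4 + 302400 x^2 - 30240.

H_10(x); series = 1024 x^10 - 23040 x^8 + 161280 x^6 - 403200 x^4 + 302400 x^2 - 30240


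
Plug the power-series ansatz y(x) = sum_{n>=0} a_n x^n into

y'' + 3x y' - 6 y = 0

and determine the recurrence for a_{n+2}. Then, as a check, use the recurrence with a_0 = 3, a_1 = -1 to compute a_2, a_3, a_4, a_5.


Substitute y = sum_n a_n x^n.
y''(x) has coefficient (n+2)(n+1) a_{n+2} at x^n;
3 x y'(x) has coefficient 3 n a_n at x^n (shift);
-6 y(x) has coefficient -6 a_n at x^n.
Matching x^n: (n+2)(n+1) a_{n+2} + (3n - 6) a_n = 0.
Thus a_{n+2} = (-3n + 6) / ((n+1)(n+2)) * a_n.

Check with a_0 = 3, a_1 = -1 (apply the recurrence for n = 0, 1, 2, 3): a_0 = 3, a_1 = -1, a_2 = 9, a_3 = -1/2, a_4 = 0, a_5 = 3/40.

a_(n+2) = (-3n + 6) / ((n+1)(n+2)) * a_n; check: a_0 = 3, a_1 = -1, a_2 = 9, a_3 = -1/2, a_4 = 0, a_5 = 3/40


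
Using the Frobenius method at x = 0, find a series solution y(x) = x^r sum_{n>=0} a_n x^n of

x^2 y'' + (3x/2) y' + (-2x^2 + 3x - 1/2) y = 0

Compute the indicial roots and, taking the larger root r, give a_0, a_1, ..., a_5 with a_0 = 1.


Write in Frobenius form y'' + (p(x)/x) y' + (q(x)/x^2) y = 0:
  p(x) = 3/2,  q(x) = -2x^2 + 3x - 1/2.
Indicial equation: r(r-1) + (3/2) r + (-1/2) = 0 -> roots r_1 = 1/2, r_2 = -1.
Take r = r_1 = 1/2. Let y(x) = x^r sum_{n>=0} a_n x^n with a_0 = 1.
Substitute y = x^r sum a_n x^n and match x^{r+n}. The recurrence is
  D(n) a_n + 3 a_{n-1} - 2 a_{n-2} = 0,  where D(n) = (r+n)(r+n-1) + (3/2)(r+n) + (-1/2).
  a_n = [-3 a_{n-1} + 2 a_{n-2}] / D(n).
Since the indicial polynomial factors as (r - r_1)(r - r_2), D(n) = (r_1 + n - r_1)(r_1 + n - r_2) = n(n + 3/2).
Evaluating step by step (a_0 = 1):
  n = 1: D(1) = 1(1 + 3/2) = 5/2; numerator = -3(1) = -3; a_1 = (-3)/(5/2) = -6/5
  n = 2: D(2) = 2(2 + 3/2) = 7; numerator = -3(-6/5) + 2(1) = 28/5; a_2 = (28/5)/(7) = 4/5
  n = 3: D(3) = 3(3 + 3/2) = 27/2; numerator = -3(4/5) + 2(-6/5) = -24/5; a_3 = (-24/5)/(27/2) = -16/45
  n = 4: D(4) = 4(4 + 3/2) = 22; numerator = -3(-16/45) + 2(4/5) = 8/3; a_4 = (8/3)/(22) = 4/33
  n = 5: D(5) = 5(5 + 3/2) = 65/2; numerator = -3(4/33) + 2(-16/45) = -532/495; a_5 = (-532/495)/(65/2) = -1064/32175

r = 1/2; a_0 = 1; a_1 = -6/5; a_2 = 4/5; a_3 = -16/45; a_4 = 4/33; a_5 = -1064/32175


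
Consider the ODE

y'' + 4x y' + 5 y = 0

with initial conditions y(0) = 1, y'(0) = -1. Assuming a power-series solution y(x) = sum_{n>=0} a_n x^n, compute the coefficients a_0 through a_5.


Ansatz: y(x) = sum_{n>=0} a_n x^n, so y'(x) = sum_{n>=1} n a_n x^(n-1) and y''(x) = sum_{n>=2} n(n-1) a_n x^(n-2).
Substitute into P(x) y'' + Q(x) y' + R(x) y = 0 with P(x) = 1, Q(x) = 4x, R(x) = 5, and match powers of x.
Initial conditions: a_0 = 1, a_1 = -1.
Setting the coefficient of each power of x to zero and solving order by order (substituting the coefficients already found):
  x^0: 2 a_2 + 5 a_0 = 0  ->  2 a_2 = -5 a_0 = -5  ->  a_2 = -5/2
  x^1: 6 a_3 + 9 a_1 = 0  ->  6 a_3 = -9 a_1 = 9  ->  a_3 = 3/2
  x^2: 12 a_4 + 13 a_2 = 0  ->  12 a_4 = -13 a_2 = 65/2  ->  a_4 = 65/24
  x^3: 20 a_5 + 17 a_3 = 0  ->  20 a_5 = -17 a_3 = -51/2  ->  a_5 = -51/40
Truncated series: y(x) = 1 - x - (5/2) x^2 + (3/2) x^3 + (65/24) x^4 - (51/40) x^5 + O(x^6).

a_0 = 1; a_1 = -1; a_2 = -5/2; a_3 = 3/2; a_4 = 65/24; a_5 = -51/40


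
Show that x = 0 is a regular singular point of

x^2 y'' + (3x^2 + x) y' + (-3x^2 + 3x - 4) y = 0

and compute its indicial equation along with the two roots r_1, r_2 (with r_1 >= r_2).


Divide by x^2 to reach normal form y'' + P_1(x) y' + P_2(x) y = 0 with P_1(x) = 3 + 1/x and P_2(x) = -3 + 3/x - 4/x^2.
x = 0 is a singular point because the y'-coefficient 3 + 1/x has a pole at x = 0 and the y-coefficient -3 + 3/x - 4/x^2 has a pole at x = 0.
It is a regular singular point because x P_1(x) = p(x) = 3x + 1 and x^2 P_2(x) = q(x) = -3x^2 + 3x - 4 are polynomials, hence analytic at x = 0.
p(0) = 1,  q(0) = -4.
Indicial equation: r(r-1) + p(0) r + q(0) = 0, i.e. r^2 + (p(0) - 1) r + q(0) = 0, i.e. r^2 - 4 = 0.
Discriminant: (0)^2 - 4(-4) = 16, so r = (0 ± 4)/2.
Solving: r_1 = 2, r_2 = -2.

indicial: r^2 - 4 = 0; roots r_1 = 2, r_2 = -2


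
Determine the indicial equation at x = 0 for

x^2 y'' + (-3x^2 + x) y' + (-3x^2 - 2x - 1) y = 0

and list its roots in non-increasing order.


Divide by x^2 to reach normal form y'' + P_1(x) y' + P_2(x) y = 0 with P_1(x) = -3 + 1/x and P_2(x) = -3 - 2/x - 1/x^2.
x = 0 is a singular point because the y'-coefficient -3 + 1/x has a pole at x = 0 and the y-coefficient -3 - 2/x - 1/x^2 has a pole at x = 0.
It is a regular singular point because x P_1(x) = p(x) = 1 - 3x and x^2 P_2(x) = q(x) = -3x^2 - 2x - 1 are polynomials, hence analytic at x = 0.
p(0) = 1,  q(0) = -1.
Indicial equation: r(r-1) + p(0) r + q(0) = 0, i.e. r^2 + (p(0) - 1) r + q(0) = 0, i.e. r^2 - 1 = 0.
Discriminant: (0)^2 - 4(-1) = 4, so r = (0 ± 2)/2.
Solving: r_1 = 1, r_2 = -1.

indicial: r^2 - 1 = 0; roots r_1 = 1, r_2 = -1


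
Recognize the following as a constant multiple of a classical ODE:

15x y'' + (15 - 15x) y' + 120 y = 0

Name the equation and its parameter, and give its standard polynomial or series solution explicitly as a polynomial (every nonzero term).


All three coefficients share the factor 15; dividing through by 15 gives  x y'' + (1 - x) y' + 8 y = 0.
This matches the Laguerre equation x y'' + (1 - x) y' + n y = 0 with n = 8; the polynomial solution is L_8(x).
With y = sum_k a_k x^k, matching x^k gives (k+1)k a_{k+1} + (k+1) a_{k+1} - k a_k + n a_k = 0, i.e. (k+1)^2 a_{k+1} = (k - n) a_k = (k - 8) a_k. The right side vanishes at k = 8, so the series terminates at degree 8.
Standard normalization L_n(0) = 1 gives a_0 = 1. Work upward with a_{k+1} = (k - 8) a_k / (k+1)^2:
  a_1 = (0 - 8)(1) / 1^2 = -8/1 = -8
  a_2 = (1 - 8)(-8) / 2^2 = 56/4 = 14
  a_3 = (2 - 8)(14) / 3^2 = -84/9 = -28/3
  a_4 = (3 - 8)(-28/3) / 4^2 = (140/3)/16 = 35/12
  a_5 = (4 - 8)(35/12) / 5^2 = (-35/3)/25 = -7/15
  a_6 = (5 - 8)(-7/15) / 6^2 = (7/5)/36 = 7/180
  a_7 = (6 - 8)(7/180) / 7^2 = (-7/90)/49 = -1/630
  a_8 = (7 - 8)(-1/630) / 8^2 = (1/630)/64 = 1/40320
Hence L_8(x) = x^8/40320 - x^7/630 + 7 x^6/180 - 7 x^5/15 + 35 x^4/12 - 28 x^3/3 + 14 x^2 - 8 x + 1.

L_8(x); series = x^8/40320 - x^7/630 + 7 x^6/180 - 7 x^5/15 + 35 x^4/12 - 28 x^3/3 + 14 x^2 - 8 x + 1


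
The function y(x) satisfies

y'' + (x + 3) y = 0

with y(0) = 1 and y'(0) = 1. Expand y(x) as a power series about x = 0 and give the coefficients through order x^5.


Ansatz: y(x) = sum_{n>=0} a_n x^n, so y'(x) = sum_{n>=1} n a_n x^(n-1) and y''(x) = sum_{n>=2} n(n-1) a_n x^(n-2).
Substitute into P(x) y'' + Q(x) y' + R(x) y = 0 with P(x) = 1, Q(x) = 0, R(x) = x + 3, and match powers of x.
Initial conditions: a_0 = 1, a_1 = 1.
Setting the coefficient of each power of x to zero and solving order by order (substituting the coefficients already found):
  x^0: 2 a_2 + 3 a_0 = 0  ->  2 a_2 = -3 a_0 = -3  ->  a_2 = -3/2
  x^1: 6 a_3 + 3 a_1 + a_0 = 0  ->  6 a_3 = -3 a_1 - a_0 = -4  ->  a_3 = -2/3
  x^2: 12 a_4 + 3 a_2 + a_1 = 0  ->  12 a_4 = -3 a_2 - a_1 = 7/2  ->  a_4 = 7/24
  x^3: 20 a_5 + 3 a_3 + a_2 = 0  ->  20 a_5 = -3 a_3 - a_2 = 7/2  ->  a_5 = 7/40
Truncated series: y(x) = 1 + x - (3/2) x^2 - (2/3) x^3 + (7/24) x^4 + (7/40) x^5 + O(x^6).

a_0 = 1; a_1 = 1; a_2 = -3/2; a_3 = -2/3; a_4 = 7/24; a_5 = 7/40


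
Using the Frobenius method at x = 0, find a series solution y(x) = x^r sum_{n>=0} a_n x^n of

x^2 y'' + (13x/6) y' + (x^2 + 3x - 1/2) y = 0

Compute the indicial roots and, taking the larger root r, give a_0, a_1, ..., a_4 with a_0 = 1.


Write in Frobenius form y'' + (p(x)/x) y' + (q(x)/x^2) y = 0:
  p(x) = 13/6,  q(x) = x^2 + 3x - 1/2.
Indicial equation: r(r-1) + (13/6) r + (-1/2) = 0 -> roots r_1 = 1/3, r_2 = -3/2.
Take r = r_1 = 1/3. Let y(x) = x^r sum_{n>=0} a_n x^n with a_0 = 1.
Substitute y = x^r sum a_n x^n and match x^{r+n}. The recurrence is
  D(n) a_n + 3 a_{n-1} + 1 a_{n-2} = 0,  where D(n) = (r+n)(r+n-1) + (13/6)(r+n) + (-1/2).
  a_n = [-3 a_{n-1} - 1 a_{n-2}] / D(n).
Since the indicial polynomial factors as (r - r_1)(r - r_2), D(n) = (r_1 + n - r_1)(r_1 + n - r_2) = n(n + 11/6).
Evaluating step by step (a_0 = 1):
  n = 1: D(1) = 1(1 + 11/6) = 17/6; numerator = -3(1) = -3; a_1 = (-3)/(17/6) = -18/17
  n = 2: D(2) = 2(2 + 11/6) = 23/3; numerator = -3(-18/17) - 1(1) = 37/17; a_2 = (37/17)/(23/3) = 111/391
  n = 3: D(3) = 3(3 + 11/6) = 29/2; numerator = -3(111/391) - 1(-18/17) = 81/391; a_3 = (81/391)/(29/2) = 162/11339
  n = 4: D(4) = 4(4 + 11/6) = 70/3; numerator = -3(162/11339) - 1(111/391) = -3705/11339; a_4 = (-3705/11339)/(70/3) = -2223/158746

r = 1/3; a_0 = 1; a_1 = -18/17; a_2 = 111/391; a_3 = 162/11339; a_4 = -2223/158746


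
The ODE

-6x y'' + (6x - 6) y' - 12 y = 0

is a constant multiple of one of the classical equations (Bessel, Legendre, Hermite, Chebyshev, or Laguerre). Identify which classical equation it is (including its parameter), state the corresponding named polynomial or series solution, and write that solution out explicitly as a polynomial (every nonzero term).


All three coefficients share the factor -6; dividing through by -6 gives  x y'' + (1 - x) y' + 2 y = 0.
This matches the Laguerre equation x y'' + (1 - x) y' + n y = 0 with n = 2; the polynomial solution is L_2(x).
With y = sum_k a_k x^k, matching x^k gives (k+1)k a_{k+1} + (k+1) a_{k+1} - k a_k + n a_k = 0, i.e. (k+1)^2 a_{k+1} = (k - n) a_k = (k - 2) a_k. The right side vanishes at k = 2, so the series terminates at degree 2.
Standard normalization L_n(0) = 1 gives a_0 = 1. Work upward with a_{k+1} = (k - 2) a_k / (k+1)^2:
  a_1 = (0 - 2)(1) / 1^2 = -2/1 = -2
  a_2 = (1 - 2)(-2) / 2^2 = 2/4 = 1/2
Hence L_2(x) = x^2/2 - 2 x + 1.

L_2(x); series = x^2/2 - 2 x + 1


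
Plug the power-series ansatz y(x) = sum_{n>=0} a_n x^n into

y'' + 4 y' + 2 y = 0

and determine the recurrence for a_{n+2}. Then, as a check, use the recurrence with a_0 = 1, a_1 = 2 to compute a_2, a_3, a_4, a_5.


Substitute y = sum_n a_n x^n.
y''(x) has coefficient (n+2)(n+1) a_{n+2} at x^n;
4 y'(x) has coefficient 4 (n+1) a_{n+1} at x^n;
2 y(x) has coefficient 2 a_n at x^n.
Matching x^n: (n+2)(n+1) a_{n+2} + 4 (n+1) a_{n+1} + 2 a_n = 0.
Thus a_{n+2} = [-4 (n+1) a_{n+1} - 2 a_n] / ((n+1)(n+2)).

Check with a_0 = 1, a_1 = 2 (apply the recurrence for n = 0, 1, 2, 3): a_0 = 1, a_1 = 2, a_2 = -5, a_3 = 6, a_4 = -31/6, a_5 = 53/15.

a_(n+2) = [-4 (n+1) a_(n+1) - 2 a_n] / ((n+1)(n+2)); check: a_0 = 1, a_1 = 2, a_2 = -5, a_3 = 6, a_4 = -31/6, a_5 = 53/15


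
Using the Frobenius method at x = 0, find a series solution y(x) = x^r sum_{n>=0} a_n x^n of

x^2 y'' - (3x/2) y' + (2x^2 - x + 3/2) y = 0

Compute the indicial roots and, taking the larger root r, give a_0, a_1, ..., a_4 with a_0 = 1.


Write in Frobenius form y'' + (p(x)/x) y' + (q(x)/x^2) y = 0:
  p(x) = -3/2,  q(x) = 2x^2 - x + 3/2.
Indicial equation: r(r-1) + (-3/2) r + (3/2) = 0 -> roots r_1 = 3/2, r_2 = 1.
Take r = r_1 = 3/2. Let y(x) = x^r sum_{n>=0} a_n x^n with a_0 = 1.
Substitute y = x^r sum a_n x^n and match x^{r+n}. The recurrence is
  D(n) a_n - 1 a_{n-1} + 2 a_{n-2} = 0,  where D(n) = (r+n)(r+n-1) + (-3/2)(r+n) + (3/2).
  a_n = [1 a_{n-1} - 2 a_{n-2}] / D(n).
Since the indicial polynomial factors as (r - r_1)(r - r_2), D(n) = (r_1 + n - r_1)(r_1 + n - r_2) = n(n + 1/2).
Evaluating step by step (a_0 = 1):
  n = 1: D(1) = 1(1 + 1/2) = 3/2; numerator = 1(1) = 1; a_1 = (1)/(3/2) = 2/3
  n = 2: D(2) = 2(2 + 1/2) = 5; numerator = 1(2/3) - 2(1) = -4/3; a_2 = (-4/3)/(5) = -4/15
  n = 3: D(3) = 3(3 + 1/2) = 21/2; numerator = 1(-4/15) - 2(2/3) = -8/5; a_3 = (-8/5)/(21/2) = -16/105
  n = 4: D(4) = 4(4 + 1/2) = 18; numerator = 1(-16/105) - 2(-4/15) = 8/21; a_4 = (8/21)/(18) = 4/189

r = 3/2; a_0 = 1; a_1 = 2/3; a_2 = -4/15; a_3 = -16/105; a_4 = 4/189


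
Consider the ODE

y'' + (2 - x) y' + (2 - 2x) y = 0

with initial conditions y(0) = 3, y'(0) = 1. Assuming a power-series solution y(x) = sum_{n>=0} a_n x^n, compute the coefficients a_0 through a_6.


Ansatz: y(x) = sum_{n>=0} a_n x^n, so y'(x) = sum_{n>=1} n a_n x^(n-1) and y''(x) = sum_{n>=2} n(n-1) a_n x^(n-2).
Substitute into P(x) y'' + Q(x) y' + R(x) y = 0 with P(x) = 1, Q(x) = 2 - x, R(x) = 2 - 2x, and match powers of x.
Initial conditions: a_0 = 3, a_1 = 1.
Setting the coefficient of each power of x to zero and solving order by order (substituting the coefficients already found):
  x^0: 2 a_2 + 2 a_1 + 2 a_0 = 0  ->  2 a_2 = -2 a_1 - 2 a_0 = -8  ->  a_2 = -4
  x^1: 6 a_3 + 4 a_2 + a_1 - 2 a_0 = 0  ->  6 a_3 = -4 a_2 - a_1 + 2 a_0 = 21  ->  a_3 = 7/2
  x^2: 12 a_4 + 6 a_3 - 2 a_1 = 0  ->  12 a_4 = -6 a_3 + 2 a_1 = -19  ->  a_4 = -19/12
  x^3: 20 a_5 + 8 a_4 - a_3 - 2 a_2 = 0  ->  20 a_5 = -8 a_4 + a_3 + 2 a_2 = 49/6  ->  a_5 = 49/120
  x^4: 30 a_6 + 10 a_5 - 2 a_4 - 2 a_3 = 0  ->  30 a_6 = -10 a_5 + 2 a_4 + 2 a_3 = -1/4  ->  a_6 = -1/120
Truncated series: y(x) = 3 + x - 4 x^2 + (7/2) x^3 - (19/12) x^4 + (49/120) x^5 - (1/120) x^6 + O(x^7).

a_0 = 3; a_1 = 1; a_2 = -4; a_3 = 7/2; a_4 = -19/12; a_5 = 49/120; a_6 = -1/120


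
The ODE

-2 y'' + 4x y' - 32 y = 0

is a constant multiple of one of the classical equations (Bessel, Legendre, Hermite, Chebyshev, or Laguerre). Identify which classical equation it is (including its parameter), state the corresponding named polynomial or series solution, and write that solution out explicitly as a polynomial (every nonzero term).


All three coefficients share the factor -2; dividing through by -2 gives  y'' - 2x y' + 16 y = 0.
This matches the Hermite equation y'' - 2x y' + 2n y = 0 with 2n = 16, so n = 8; the polynomial solution is H_8(x).
With y = sum_k a_k x^k, matching x^k gives (k+2)(k+1) a_{k+2} = 2(k - n) a_k = 2(k - 8) a_k. The right side vanishes at k = 8, so the series with the parity of 8 terminates at degree 8.
Standard normalization: leading coefficient of H_n is 2^n, so a_8 = 2^8 = 256. Work downward with a_k = (k+1)(k+2) a_{k+2} / (2(k - n)):
  a_6 = (7)(8)(256) / (2(6 - 8)) = 14336/(-4) = -3584
  a_4 = (5)(6)(-3584) / (2(4 - 8)) = -107520/(-8) = 13440
  a_2 = (3)(4)(13440) / (2(2 - 8)) = 161280/(-12) = -13440
  a_0 = (1)(2)(-13440) / (2(0 - 8)) = -26880/(-16) = 1680
Hence H_8(x) = 256 x^8 - 3584 x^6 + 13440 x^4 - 13440 x^2 + 1680.

H_8(x); series = 256 x^8 - 3584 x^6 + 13440 x^4 - 13440 x^2 + 1680


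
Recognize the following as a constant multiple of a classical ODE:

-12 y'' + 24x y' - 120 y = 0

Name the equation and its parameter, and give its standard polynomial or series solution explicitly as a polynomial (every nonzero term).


All three coefficients share the factor -12; dividing through by -12 gives  y'' - 2x y' + 10 y = 0.
This matches the Hermite equation y'' - 2x y' + 2n y = 0 with 2n = 10, so n = 5; the polynomial solution is H_5(x).
With y = sum_k a_k x^k, matching x^k gives (k+2)(k+1) a_{k+2} = 2(k - n) a_k = 2(k - 5) a_k. The right side vanishes at k = 5, so the series with the parity of 5 terminates at degree 5.
Standard normalization: leading coefficient of H_n is 2^n, so a_5 = 2^5 = 32. Work downward with a_k = (k+1)(k+2) a_{k+2} / (2(k - n)):
  a_3 = (4)(5)(32) / (2(3 - 5)) = 640/(-4) = -160
  a_1 = (2)(3)(-160) / (2(1 - 5)) = -960/(-8) = 120
Hence H_5(x) = 32 x^5 - 160 x^3 + 120 x.

H_5(x); series = 32 x^5 - 160 x^3 + 120 x


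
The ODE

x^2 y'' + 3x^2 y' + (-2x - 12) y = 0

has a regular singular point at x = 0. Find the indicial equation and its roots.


Divide by x^2 to reach normal form y'' + P_1(x) y' + P_2(x) y = 0 with P_1(x) = 3 and P_2(x) = -2/x - 12/x^2.
x = 0 is a singular point because the y-coefficient -2/x - 12/x^2 has a pole at x = 0.
It is a regular singular point because x P_1(x) = p(x) = 3x and x^2 P_2(x) = q(x) = -2x - 12 are polynomials, hence analytic at x = 0.
p(0) = 0,  q(0) = -12.
Indicial equation: r(r-1) + p(0) r + q(0) = 0, i.e. r^2 + (p(0) - 1) r + q(0) = 0, i.e. r^2 - 1 r - 12 = 0.
Discriminant: (-1)^2 - 4(-12) = 49, so r = (1 ± 7)/2.
Solving: r_1 = 4, r_2 = -3.

indicial: r^2 - 1 r - 12 = 0; roots r_1 = 4, r_2 = -3


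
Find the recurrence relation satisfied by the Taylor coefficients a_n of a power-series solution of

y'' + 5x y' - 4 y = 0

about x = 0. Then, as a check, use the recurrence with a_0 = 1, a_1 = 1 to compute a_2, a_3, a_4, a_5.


Substitute y = sum_n a_n x^n.
y''(x) has coefficient (n+2)(n+1) a_{n+2} at x^n;
5 x y'(x) has coefficient 5 n a_n at x^n (shift);
-4 y(x) has coefficient -4 a_n at x^n.
Matching x^n: (n+2)(n+1) a_{n+2} + (5n - 4) a_n = 0.
Thus a_{n+2} = (-5n + 4) / ((n+1)(n+2)) * a_n.

Check with a_0 = 1, a_1 = 1 (apply the recurrence for n = 0, 1, 2, 3): a_0 = 1, a_1 = 1, a_2 = 2, a_3 = -1/6, a_4 = -1, a_5 = 11/120.

a_(n+2) = (-5n + 4) / ((n+1)(n+2)) * a_n; check: a_0 = 1, a_1 = 1, a_2 = 2, a_3 = -1/6, a_4 = -1, a_5 = 11/120


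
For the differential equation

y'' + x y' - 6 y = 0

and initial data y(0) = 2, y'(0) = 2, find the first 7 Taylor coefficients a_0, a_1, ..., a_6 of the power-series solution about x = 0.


Ansatz: y(x) = sum_{n>=0} a_n x^n, so y'(x) = sum_{n>=1} n a_n x^(n-1) and y''(x) = sum_{n>=2} n(n-1) a_n x^(n-2).
Substitute into P(x) y'' + Q(x) y' + R(x) y = 0 with P(x) = 1, Q(x) = x, R(x) = -6, and match powers of x.
Initial conditions: a_0 = 2, a_1 = 2.
Setting the coefficient of each power of x to zero and solving order by order (substituting the coefficients already found):
  x^0: 2 a_2 - 6 a_0 = 0  ->  2 a_2 = 6 a_0 = 12  ->  a_2 = 6
  x^1: 6 a_3 - 5 a_1 = 0  ->  6 a_3 = 5 a_1 = 10  ->  a_3 = 5/3
  x^2: 12 a_4 - 4 a_2 = 0  ->  12 a_4 = 4 a_2 = 24  ->  a_4 = 2
  x^3: 20 a_5 - 3 a_3 = 0  ->  20 a_5 = 3 a_3 = 5  ->  a_5 = 1/4
  x^4: 30 a_6 - 2 a_4 = 0  ->  30 a_6 = 2 a_4 = 4  ->  a_6 = 2/15
Truncated series: y(x) = 2 + 2 x + 6 x^2 + (5/3) x^3 + 2 x^4 + (1/4) x^5 + (2/15) x^6 + O(x^7).

a_0 = 2; a_1 = 2; a_2 = 6; a_3 = 5/3; a_4 = 2; a_5 = 1/4; a_6 = 2/15


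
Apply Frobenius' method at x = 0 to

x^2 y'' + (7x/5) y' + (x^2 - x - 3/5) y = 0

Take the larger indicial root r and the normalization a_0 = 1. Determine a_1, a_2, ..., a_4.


Write in Frobenius form y'' + (p(x)/x) y' + (q(x)/x^2) y = 0:
  p(x) = 7/5,  q(x) = x^2 - x - 3/5.
Indicial equation: r(r-1) + (7/5) r + (-3/5) = 0 -> roots r_1 = 3/5, r_2 = -1.
Take r = r_1 = 3/5. Let y(x) = x^r sum_{n>=0} a_n x^n with a_0 = 1.
Substitute y = x^r sum a_n x^n and match x^{r+n}. The recurrence is
  D(n) a_n - 1 a_{n-1} + 1 a_{n-2} = 0,  where D(n) = (r+n)(r+n-1) + (7/5)(r+n) + (-3/5).
  a_n = [1 a_{n-1} - 1 a_{n-2}] / D(n).
Since the indicial polynomial factors as (r - r_1)(r - r_2), D(n) = (r_1 + n - r_1)(r_1 + n - r_2) = n(n + 8/5).
Evaluating step by step (a_0 = 1):
  n = 1: D(1) = 1(1 + 8/5) = 13/5; numerator = 1(1) = 1; a_1 = (1)/(13/5) = 5/13
  n = 2: D(2) = 2(2 + 8/5) = 36/5; numerator = 1(5/13) - 1(1) = -8/13; a_2 = (-8/13)/(36/5) = -10/117
  n = 3: D(3) = 3(3 + 8/5) = 69/5; numerator = 1(-10/117) - 1(5/13) = -55/117; a_3 = (-55/117)/(69/5) = -275/8073
  n = 4: D(4) = 4(4 + 8/5) = 112/5; numerator = 1(-275/8073) - 1(-10/117) = 415/8073; a_4 = (415/8073)/(112/5) = 2075/904176

r = 3/5; a_0 = 1; a_1 = 5/13; a_2 = -10/117; a_3 = -275/8073; a_4 = 2075/904176


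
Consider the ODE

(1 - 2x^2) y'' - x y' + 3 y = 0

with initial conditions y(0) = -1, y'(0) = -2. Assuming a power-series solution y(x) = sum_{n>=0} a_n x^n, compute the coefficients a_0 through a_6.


Ansatz: y(x) = sum_{n>=0} a_n x^n, so y'(x) = sum_{n>=1} n a_n x^(n-1) and y''(x) = sum_{n>=2} n(n-1) a_n x^(n-2).
Substitute into P(x) y'' + Q(x) y' + R(x) y = 0 with P(x) = 1 - 2x^2, Q(x) = -x, R(x) = 3, and match powers of x.
Initial conditions: a_0 = -1, a_1 = -2.
Setting the coefficient of each power of x to zero and solving order by order (substituting the coefficients already found):
  x^0: 2 a_2 + 3 a_0 = 0  ->  2 a_2 = -3 a_0 = 3  ->  a_2 = 3/2
  x^1: 6 a_3 + 2 a_1 = 0  ->  6 a_3 = -2 a_1 = 4  ->  a_3 = 2/3
  x^2: 12 a_4 - 3 a_2 = 0  ->  12 a_4 = 3 a_2 = 9/2  ->  a_4 = 3/8
  x^3: 20 a_5 - 12 a_3 = 0  ->  20 a_5 = 12 a_3 = 8  ->  a_5 = 2/5
  x^4: 30 a_6 - 25 a_4 = 0  ->  30 a_6 = 25 a_4 = 75/8  ->  a_6 = 5/16
Truncated series: y(x) = -1 - 2 x + (3/2) x^2 + (2/3) x^3 + (3/8) x^4 + (2/5) x^5 + (5/16) x^6 + O(x^7).

a_0 = -1; a_1 = -2; a_2 = 3/2; a_3 = 2/3; a_4 = 3/8; a_5 = 2/5; a_6 = 5/16


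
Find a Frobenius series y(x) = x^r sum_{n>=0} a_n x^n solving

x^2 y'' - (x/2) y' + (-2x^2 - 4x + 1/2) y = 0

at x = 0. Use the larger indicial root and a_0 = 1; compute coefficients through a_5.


Write in Frobenius form y'' + (p(x)/x) y' + (q(x)/x^2) y = 0:
  p(x) = -1/2,  q(x) = -2x^2 - 4x + 1/2.
Indicial equation: r(r-1) + (-1/2) r + (1/2) = 0 -> roots r_1 = 1, r_2 = 1/2.
Take r = r_1 = 1. Let y(x) = x^r sum_{n>=0} a_n x^n with a_0 = 1.
Substitute y = x^r sum a_n x^n and match x^{r+n}. The recurrence is
  D(n) a_n - 4 a_{n-1} - 2 a_{n-2} = 0,  where D(n) = (r+n)(r+n-1) + (-1/2)(r+n) + (1/2).
  a_n = [4 a_{n-1} + 2 a_{n-2}] / D(n).
Since the indicial polynomial factors as (r - r_1)(r - r_2), D(n) = (r_1 + n - r_1)(r_1 + n - r_2) = n(n + 1/2).
Evaluating step by step (a_0 = 1):
  n = 1: D(1) = 1(1 + 1/2) = 3/2; numerator = 4(1) = 4; a_1 = (4)/(3/2) = 8/3
  n = 2: D(2) = 2(2 + 1/2) = 5; numerator = 4(8/3) + 2(1) = 38/3; a_2 = (38/3)/(5) = 38/15
  n = 3: D(3) = 3(3 + 1/2) = 21/2; numerator = 4(38/15) + 2(8/3) = 232/15; a_3 = (232/15)/(21/2) = 464/315
  n = 4: D(4) = 4(4 + 1/2) = 18; numerator = 4(464/315) + 2(38/15) = 3452/315; a_4 = (3452/315)/(18) = 1726/2835
  n = 5: D(5) = 5(5 + 1/2) = 55/2; numerator = 4(1726/2835) + 2(464/315) = 15256/2835; a_5 = (15256/2835)/(55/2) = 30512/155925

r = 1; a_0 = 1; a_1 = 8/3; a_2 = 38/15; a_3 = 464/315; a_4 = 1726/2835; a_5 = 30512/155925


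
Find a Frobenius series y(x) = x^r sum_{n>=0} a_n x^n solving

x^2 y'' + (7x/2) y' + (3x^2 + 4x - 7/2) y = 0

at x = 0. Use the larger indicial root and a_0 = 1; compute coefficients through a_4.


Write in Frobenius form y'' + (p(x)/x) y' + (q(x)/x^2) y = 0:
  p(x) = 7/2,  q(x) = 3x^2 + 4x - 7/2.
Indicial equation: r(r-1) + (7/2) r + (-7/2) = 0 -> roots r_1 = 1, r_2 = -7/2.
Take r = r_1 = 1. Let y(x) = x^r sum_{n>=0} a_n x^n with a_0 = 1.
Substitute y = x^r sum a_n x^n and match x^{r+n}. The recurrence is
  D(n) a_n + 4 a_{n-1} + 3 a_{n-2} = 0,  where D(n) = (r+n)(r+n-1) + (7/2)(r+n) + (-7/2).
  a_n = [-4 a_{n-1} - 3 a_{n-2}] / D(n).
Since the indicial polynomial factors as (r - r_1)(r - r_2), D(n) = (r_1 + n - r_1)(r_1 + n - r_2) = n(n + 9/2).
Evaluating step by step (a_0 = 1):
  n = 1: D(1) = 1(1 + 9/2) = 11/2; numerator = -4(1) = -4; a_1 = (-4)/(11/2) = -8/11
  n = 2: D(2) = 2(2 + 9/2) = 13; numerator = -4(-8/11) - 3(1) = -1/11; a_2 = (-1/11)/(13) = -1/143
  n = 3: D(3) = 3(3 + 9/2) = 45/2; numerator = -4(-1/143) - 3(-8/11) = 316/143; a_3 = (316/143)/(45/2) = 632/6435
  n = 4: D(4) = 4(4 + 9/2) = 34; numerator = -4(632/6435) - 3(-1/143) = -2393/6435; a_4 = (-2393/6435)/(34) = -2393/218790

r = 1; a_0 = 1; a_1 = -8/11; a_2 = -1/143; a_3 = 632/6435; a_4 = -2393/218790


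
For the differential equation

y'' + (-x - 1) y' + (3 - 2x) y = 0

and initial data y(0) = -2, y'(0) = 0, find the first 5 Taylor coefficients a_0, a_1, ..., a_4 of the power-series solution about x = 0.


Ansatz: y(x) = sum_{n>=0} a_n x^n, so y'(x) = sum_{n>=1} n a_n x^(n-1) and y''(x) = sum_{n>=2} n(n-1) a_n x^(n-2).
Substitute into P(x) y'' + Q(x) y' + R(x) y = 0 with P(x) = 1, Q(x) = -x - 1, R(x) = 3 - 2x, and match powers of x.
Initial conditions: a_0 = -2, a_1 = 0.
Setting the coefficient of each power of x to zero and solving order by order (substituting the coefficients already found):
  x^0: 2 a_2 - a_1 + 3 a_0 = 0  ->  2 a_2 = a_1 - 3 a_0 = 6  ->  a_2 = 3
  x^1: 6 a_3 - 2 a_2 + 2 a_1 - 2 a_0 = 0  ->  6 a_3 = 2 a_2 - 2 a_1 + 2 a_0 = 2  ->  a_3 = 1/3
  x^2: 12 a_4 - 3 a_3 + a_2 - 2 a_1 = 0  ->  12 a_4 = 3 a_3 - a_2 + 2 a_1 = -2  ->  a_4 = -1/6
Truncated series: y(x) = -2 + 3 x^2 + (1/3) x^3 - (1/6) x^4 + O(x^5).

a_0 = -2; a_1 = 0; a_2 = 3; a_3 = 1/3; a_4 = -1/6


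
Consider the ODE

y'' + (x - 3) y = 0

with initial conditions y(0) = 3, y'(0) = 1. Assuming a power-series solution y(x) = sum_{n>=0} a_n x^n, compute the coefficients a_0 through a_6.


Ansatz: y(x) = sum_{n>=0} a_n x^n, so y'(x) = sum_{n>=1} n a_n x^(n-1) and y''(x) = sum_{n>=2} n(n-1) a_n x^(n-2).
Substitute into P(x) y'' + Q(x) y' + R(x) y = 0 with P(x) = 1, Q(x) = 0, R(x) = x - 3, and match powers of x.
Initial conditions: a_0 = 3, a_1 = 1.
Setting the coefficient of each power of x to zero and solving order by order (substituting the coefficients already found):
  x^0: 2 a_2 - 3 a_0 = 0  ->  2 a_2 = 3 a_0 = 9  ->  a_2 = 9/2
  x^1: 6 a_3 - 3 a_1 + a_0 = 0  ->  6 a_3 = 3 a_1 - a_0 = 0  ->  a_3 = 0
  x^2: 12 a_4 - 3 a_2 + a_1 = 0  ->  12 a_4 = 3 a_2 - a_1 = 25/2  ->  a_4 = 25/24
  x^3: 20 a_5 - 3 a_3 + a_2 = 0  ->  20 a_5 = 3 a_3 - a_2 = -9/2  ->  a_5 = -9/40
  x^4: 30 a_6 - 3 a_4 + a_3 = 0  ->  30 a_6 = 3 a_4 - a_3 = 25/8  ->  a_6 = 5/48
Truncated series: y(x) = 3 + x + (9/2) x^2 + (25/24) x^4 - (9/40) x^5 + (5/48) x^6 + O(x^7).

a_0 = 3; a_1 = 1; a_2 = 9/2; a_3 = 0; a_4 = 25/24; a_5 = -9/40; a_6 = 5/48


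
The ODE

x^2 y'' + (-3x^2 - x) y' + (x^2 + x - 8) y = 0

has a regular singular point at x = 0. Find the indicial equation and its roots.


Divide by x^2 to reach normal form y'' + P_1(x) y' + P_2(x) y = 0 with P_1(x) = -3 - 1/x and P_2(x) = 1 + 1/x - 8/x^2.
x = 0 is a singular point because the y'-coefficient -3 - 1/x has a pole at x = 0 and the y-coefficient 1 + 1/x - 8/x^2 has a pole at x = 0.
It is a regular singular point because x P_1(x) = p(x) = -3x - 1 and x^2 P_2(x) = q(x) = x^2 + x - 8 are polynomials, hence analytic at x = 0.
p(0) = -1,  q(0) = -8.
Indicial equation: r(r-1) + p(0) r + q(0) = 0, i.e. r^2 + (p(0) - 1) r + q(0) = 0, i.e. r^2 - 2 r - 8 = 0.
Discriminant: (-2)^2 - 4(-8) = 36, so r = (2 ± 6)/2.
Solving: r_1 = 4, r_2 = -2.

indicial: r^2 - 2 r - 8 = 0; roots r_1 = 4, r_2 = -2


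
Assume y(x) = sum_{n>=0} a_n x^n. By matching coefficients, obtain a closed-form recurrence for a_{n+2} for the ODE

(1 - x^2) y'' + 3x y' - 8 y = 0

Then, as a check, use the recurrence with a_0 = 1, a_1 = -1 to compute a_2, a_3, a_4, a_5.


Substitute y = sum_n a_n x^n.
(1 - 1 x^2) y'' contributes (n+2)(n+1) a_{n+2} - n(n-1) a_n at x^n.
3 x y'(x) contributes 3 n a_n at x^n.
-8 y(x) contributes -8 a_n at x^n.
Matching x^n: (n+2)(n+1) a_{n+2} + (-n(n-1) + 3 n - 8) a_n = 0.
Thus a_{n+2} = (n(n-1) - 3 n + 8) / ((n+1)(n+2)) * a_n.

Check with a_0 = 1, a_1 = -1 (apply the recurrence for n = 0, 1, 2, 3): a_0 = 1, a_1 = -1, a_2 = 4, a_3 = -5/6, a_4 = 4/3, a_5 = -5/24.

a_(n+2) = (n(n-1) - 3 n + 8) / ((n+1)(n+2)) * a_n; check: a_0 = 1, a_1 = -1, a_2 = 4, a_3 = -5/6, a_4 = 4/3, a_5 = -5/24


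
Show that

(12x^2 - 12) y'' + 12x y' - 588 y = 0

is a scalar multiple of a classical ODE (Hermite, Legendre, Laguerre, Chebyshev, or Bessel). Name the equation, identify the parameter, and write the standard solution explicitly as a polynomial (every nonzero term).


All three coefficients share the factor -12; dividing through by -12 gives  (1 - x^2) y'' - x y' + 49 y = 0.
This matches the Chebyshev equation (1 - x^2) y'' - x y' + n^2 y = 0 (note the -x y' term, not -2x y') with n^2 = 49, so n = 7; the polynomial solution is T_7(x).
With y = sum_k a_k x^k, matching x^k gives (k+2)(k+1) a_{k+2} = (k^2 - n^2) a_k = (k - 7)(k + 7) a_k. The right side vanishes at k = 7, so the series with the parity of 7 terminates at degree 7.
Standard normalization: leading coefficient of T_n is 2^(n-1), so a_7 = 2^6 = 64. Work downward with a_k = (k+1)(k+2) a_{k+2} / ((k - 7)(k + 7)):
  a_5 = (6)(7)(64) / ((5 - 7)(5 + 7)) = 2688/(-24) = -112
  a_3 = (4)(5)(-112) / ((3 - 7)(3 + 7)) = -2240/(-40) = 56
  a_1 = (2)(3)(56) / ((1 - 7)(1 + 7)) = 336/(-48) = -7
Hence T_7(x) = 64 x^7 - 112 x^5 + 56 x^3 - 7 x.

T_7(x); series = 64 x^7 - 112 x^5 + 56 x^3 - 7 x


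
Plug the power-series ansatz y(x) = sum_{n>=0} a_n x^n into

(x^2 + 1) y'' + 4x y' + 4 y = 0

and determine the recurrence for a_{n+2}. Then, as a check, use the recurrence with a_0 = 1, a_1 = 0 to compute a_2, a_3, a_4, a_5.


Substitute y = sum_n a_n x^n.
(1 + 1 x^2) y'' contributes (n+2)(n+1) a_{n+2} + n(n-1) a_n at x^n.
4 x y'(x) contributes 4 n a_n at x^n.
4 y(x) contributes 4 a_n at x^n.
Matching x^n: (n+2)(n+1) a_{n+2} + (n(n-1) + 4 n + 4) a_n = 0.
Thus a_{n+2} = (-n(n-1) - 4 n - 4) / ((n+1)(n+2)) * a_n.

Check with a_0 = 1, a_1 = 0 (apply the recurrence for n = 0, 1, 2, 3): a_0 = 1, a_1 = 0, a_2 = -2, a_3 = 0, a_4 = 7/3, a_5 = 0.

a_(n+2) = (-n(n-1) - 4 n - 4) / ((n+1)(n+2)) * a_n; check: a_0 = 1, a_1 = 0, a_2 = -2, a_3 = 0, a_4 = 7/3, a_5 = 0


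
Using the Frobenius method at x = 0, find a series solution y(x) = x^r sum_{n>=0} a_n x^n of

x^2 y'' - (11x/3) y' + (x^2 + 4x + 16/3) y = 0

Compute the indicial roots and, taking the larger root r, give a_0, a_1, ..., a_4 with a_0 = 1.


Write in Frobenius form y'' + (p(x)/x) y' + (q(x)/x^2) y = 0:
  p(x) = -11/3,  q(x) = x^2 + 4x + 16/3.
Indicial equation: r(r-1) + (-11/3) r + (16/3) = 0 -> roots r_1 = 8/3, r_2 = 2.
Take r = r_1 = 8/3. Let y(x) = x^r sum_{n>=0} a_n x^n with a_0 = 1.
Substitute y = x^r sum a_n x^n and match x^{r+n}. The recurrence is
  D(n) a_n + 4 a_{n-1} + 1 a_{n-2} = 0,  where D(n) = (r+n)(r+n-1) + (-11/3)(r+n) + (16/3).
  a_n = [-4 a_{n-1} - 1 a_{n-2}] / D(n).
Since the indicial polynomial factors as (r - r_1)(r - r_2), D(n) = (r_1 + n - r_1)(r_1 + n - r_2) = n(n + 2/3).
Evaluating step by step (a_0 = 1):
  n = 1: D(1) = 1(1 + 2/3) = 5/3; numerator = -4(1) = -4; a_1 = (-4)/(5/3) = -12/5
  n = 2: D(2) = 2(2 + 2/3) = 16/3; numerator = -4(-12/5) - 1(1) = 43/5; a_2 = (43/5)/(16/3) = 129/80
  n = 3: D(3) = 3(3 + 2/3) = 11; numerator = -4(129/80) - 1(-12/5) = -81/20; a_3 = (-81/20)/(11) = -81/220
  n = 4: D(4) = 4(4 + 2/3) = 56/3; numerator = -4(-81/220) - 1(129/80) = -123/880; a_4 = (-123/880)/(56/3) = -369/49280

r = 8/3; a_0 = 1; a_1 = -12/5; a_2 = 129/80; a_3 = -81/220; a_4 = -369/49280


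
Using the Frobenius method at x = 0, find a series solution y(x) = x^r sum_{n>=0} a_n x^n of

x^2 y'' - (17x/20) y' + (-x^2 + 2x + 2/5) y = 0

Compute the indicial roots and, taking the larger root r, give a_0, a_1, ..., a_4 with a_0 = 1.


Write in Frobenius form y'' + (p(x)/x) y' + (q(x)/x^2) y = 0:
  p(x) = -17/20,  q(x) = -x^2 + 2x + 2/5.
Indicial equation: r(r-1) + (-17/20) r + (2/5) = 0 -> roots r_1 = 8/5, r_2 = 1/4.
Take r = r_1 = 8/5. Let y(x) = x^r sum_{n>=0} a_n x^n with a_0 = 1.
Substitute y = x^r sum a_n x^n and match x^{r+n}. The recurrence is
  D(n) a_n + 2 a_{n-1} - 1 a_{n-2} = 0,  where D(n) = (r+n)(r+n-1) + (-17/20)(r+n) + (2/5).
  a_n = [-2 a_{n-1} + 1 a_{n-2}] / D(n).
Since the indicial polynomial factors as (r - r_1)(r - r_2), D(n) = (r_1 + n - r_1)(r_1 + n - r_2) = n(n + 27/20).
Evaluating step by step (a_0 = 1):
  n = 1: D(1) = 1(1 + 27/20) = 47/20; numerator = -2(1) = -2; a_1 = (-2)/(47/20) = -40/47
  n = 2: D(2) = 2(2 + 27/20) = 67/10; numerator = -2(-40/47) + 1(1) = 127/47; a_2 = (127/47)/(67/10) = 1270/3149
  n = 3: D(3) = 3(3 + 27/20) = 261/20; numerator = -2(1270/3149) + 1(-40/47) = -5220/3149; a_3 = (-5220/3149)/(261/20) = -400/3149
  n = 4: D(4) = 4(4 + 27/20) = 107/5; numerator = -2(-400/3149) + 1(1270/3149) = 2070/3149; a_4 = (2070/3149)/(107/5) = 10350/336943

r = 8/5; a_0 = 1; a_1 = -40/47; a_2 = 1270/3149; a_3 = -400/3149; a_4 = 10350/336943


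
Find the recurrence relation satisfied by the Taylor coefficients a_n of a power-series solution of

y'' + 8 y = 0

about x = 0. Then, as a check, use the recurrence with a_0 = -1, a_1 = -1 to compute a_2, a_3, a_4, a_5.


Substitute y = sum_n a_n x^n into y'' + (const) y = 0.
y''(x) = sum_{n>=0} (n+2)(n+1) a_{n+2} x^n.
The ODE becomes sum_n [(n+2)(n+1) a_{n+2} + 8 a_n] x^n = 0.
Setting each coefficient to zero gives the recurrence:
  (n+2)(n+1) a_{n+2} + 8 a_n = 0,
  a_{n+2} = -8 / ((n+1)(n+2)) a_n.

Check with a_0 = -1, a_1 = -1 (apply the recurrence for n = 0, 1, 2, 3): a_0 = -1, a_1 = -1, a_2 = 4, a_3 = 4/3, a_4 = -8/3, a_5 = -8/15.

a_{n+2} = -8/((n+1)(n+2)) * a_n; check: a_0 = -1, a_1 = -1, a_2 = 4, a_3 = 4/3, a_4 = -8/3, a_5 = -8/15


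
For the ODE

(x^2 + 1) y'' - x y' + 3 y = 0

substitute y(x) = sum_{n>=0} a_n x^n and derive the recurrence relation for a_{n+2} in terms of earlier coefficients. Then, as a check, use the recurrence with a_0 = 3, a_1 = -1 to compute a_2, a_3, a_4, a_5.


Substitute y = sum_n a_n x^n.
(1 + 1 x^2) y'' contributes (n+2)(n+1) a_{n+2} + n(n-1) a_n at x^n.
-x y'(x) contributes -n a_n at x^n.
3 y(x) contributes 3 a_n at x^n.
Matching x^n: (n+2)(n+1) a_{n+2} + (n(n-1) - n + 3) a_n = 0.
Thus a_{n+2} = (-n(n-1) + n - 3) / ((n+1)(n+2)) * a_n.

Check with a_0 = 3, a_1 = -1 (apply the recurrence for n = 0, 1, 2, 3): a_0 = 3, a_1 = -1, a_2 = -9/2, a_3 = 1/3, a_4 = 9/8, a_5 = -1/10.

a_(n+2) = (-n(n-1) + n - 3) / ((n+1)(n+2)) * a_n; check: a_0 = 3, a_1 = -1, a_2 = -9/2, a_3 = 1/3, a_4 = 9/8, a_5 = -1/10


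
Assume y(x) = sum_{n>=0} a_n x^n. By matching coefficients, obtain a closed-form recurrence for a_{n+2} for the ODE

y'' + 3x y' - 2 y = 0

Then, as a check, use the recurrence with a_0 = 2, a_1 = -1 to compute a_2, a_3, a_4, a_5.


Substitute y = sum_n a_n x^n.
y''(x) has coefficient (n+2)(n+1) a_{n+2} at x^n;
3 x y'(x) has coefficient 3 n a_n at x^n (shift);
-2 y(x) has coefficient -2 a_n at x^n.
Matching x^n: (n+2)(n+1) a_{n+2} + (3n - 2) a_n = 0.
Thus a_{n+2} = (-3n + 2) / ((n+1)(n+2)) * a_n.

Check with a_0 = 2, a_1 = -1 (apply the recurrence for n = 0, 1, 2, 3): a_0 = 2, a_1 = -1, a_2 = 2, a_3 = 1/6, a_4 = -2/3, a_5 = -7/120.

a_(n+2) = (-3n + 2) / ((n+1)(n+2)) * a_n; check: a_0 = 2, a_1 = -1, a_2 = 2, a_3 = 1/6, a_4 = -2/3, a_5 = -7/120
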